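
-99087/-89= 99087/89 = 1113.34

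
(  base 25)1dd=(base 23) 1IK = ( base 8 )1703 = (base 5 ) 12323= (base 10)963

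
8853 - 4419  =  4434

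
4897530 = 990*4947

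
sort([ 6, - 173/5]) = [ - 173/5 , 6 ] 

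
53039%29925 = 23114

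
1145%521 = 103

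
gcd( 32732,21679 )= 7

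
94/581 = 94/581  =  0.16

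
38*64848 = 2464224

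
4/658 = 2/329 = 0.01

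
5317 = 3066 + 2251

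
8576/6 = 4288/3 = 1429.33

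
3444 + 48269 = 51713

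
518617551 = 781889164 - 263271613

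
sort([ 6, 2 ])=[ 2,6 ] 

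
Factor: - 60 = - 2^2*3^1*5^1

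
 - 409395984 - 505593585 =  - 914989569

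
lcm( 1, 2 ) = 2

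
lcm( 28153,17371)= 816437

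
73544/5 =73544/5 = 14708.80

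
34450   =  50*689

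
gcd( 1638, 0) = 1638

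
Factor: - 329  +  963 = 634 = 2^1*317^1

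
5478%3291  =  2187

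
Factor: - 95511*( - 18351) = 3^3 * 13^1 * 31^1* 79^1*2039^1=   1752722361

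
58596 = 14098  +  44498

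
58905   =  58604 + 301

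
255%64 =63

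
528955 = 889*595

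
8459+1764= 10223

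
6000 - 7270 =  - 1270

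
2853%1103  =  647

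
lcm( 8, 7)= 56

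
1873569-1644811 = 228758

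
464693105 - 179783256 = 284909849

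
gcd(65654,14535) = 17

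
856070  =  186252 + 669818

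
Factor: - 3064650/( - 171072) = 510775/28512 = 2^(- 5)*3^( - 4 )*5^2*11^( - 1)*20431^1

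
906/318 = 151/53 = 2.85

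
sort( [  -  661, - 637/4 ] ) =[ - 661,-637/4]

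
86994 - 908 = 86086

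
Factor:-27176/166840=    -5^(-1 )*79^1 * 97^(-1) = -79/485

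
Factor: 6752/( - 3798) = - 2^4* 3^( - 2)=-16/9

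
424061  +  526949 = 951010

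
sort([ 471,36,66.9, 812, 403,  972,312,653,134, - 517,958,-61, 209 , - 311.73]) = [ - 517,-311.73, -61 , 36,66.9,134,209,312,403, 471,  653,812,  958,972]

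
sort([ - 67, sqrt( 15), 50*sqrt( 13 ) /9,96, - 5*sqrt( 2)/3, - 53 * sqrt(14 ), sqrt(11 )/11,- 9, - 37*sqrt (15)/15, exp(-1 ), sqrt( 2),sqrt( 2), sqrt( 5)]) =[ - 53*sqrt( 14), - 67, - 37*sqrt(15) /15,-9,-5*sqrt( 2 )/3, sqrt(11 ) /11,exp(-1), sqrt(2) , sqrt(2 ), sqrt( 5), sqrt ( 15),50*sqrt( 13)/9 , 96 ]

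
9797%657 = 599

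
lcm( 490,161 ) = 11270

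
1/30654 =1/30654 = 0.00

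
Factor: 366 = 2^1*3^1  *  61^1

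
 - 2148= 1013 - 3161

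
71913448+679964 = 72593412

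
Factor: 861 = 3^1*7^1 * 41^1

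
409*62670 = 25632030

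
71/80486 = 71/80486 =0.00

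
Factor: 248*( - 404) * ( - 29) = 2905568 = 2^5*29^1*31^1 * 101^1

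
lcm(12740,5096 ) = 25480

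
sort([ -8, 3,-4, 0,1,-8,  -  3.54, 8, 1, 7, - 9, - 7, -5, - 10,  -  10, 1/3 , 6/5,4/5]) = [ - 10,  -  10,- 9, - 8,-8, - 7,- 5,-4,-3.54, 0, 1/3, 4/5, 1,  1, 6/5,3,7, 8]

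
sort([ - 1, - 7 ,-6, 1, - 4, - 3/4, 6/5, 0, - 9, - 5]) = [ - 9, -7, - 6, - 5, - 4, - 1 , - 3/4, 0, 1, 6/5]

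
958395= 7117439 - 6159044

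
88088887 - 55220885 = 32868002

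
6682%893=431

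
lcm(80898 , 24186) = 2346042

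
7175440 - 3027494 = 4147946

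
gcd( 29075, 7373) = 1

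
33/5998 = 33/5998 = 0.01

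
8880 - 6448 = 2432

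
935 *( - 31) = -28985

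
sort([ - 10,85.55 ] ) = [ - 10, 85.55 ] 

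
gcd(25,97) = 1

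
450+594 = 1044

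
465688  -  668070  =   - 202382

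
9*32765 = 294885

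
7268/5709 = 1 + 1559/5709 = 1.27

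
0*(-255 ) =0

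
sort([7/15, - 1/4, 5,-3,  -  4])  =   [ - 4, - 3, - 1/4, 7/15, 5]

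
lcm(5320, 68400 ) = 478800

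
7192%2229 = 505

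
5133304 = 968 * 5303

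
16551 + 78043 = 94594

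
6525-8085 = -1560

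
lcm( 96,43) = 4128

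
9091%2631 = 1198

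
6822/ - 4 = -1706 + 1/2 =-1705.50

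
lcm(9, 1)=9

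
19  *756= 14364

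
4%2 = 0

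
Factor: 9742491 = 3^3*11^1*32803^1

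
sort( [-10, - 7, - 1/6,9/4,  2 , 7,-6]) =[ - 10, - 7, - 6,-1/6,  2, 9/4, 7 ]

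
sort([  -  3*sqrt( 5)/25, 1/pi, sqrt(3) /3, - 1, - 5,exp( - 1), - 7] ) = [  -  7, - 5,- 1, -3*sqrt( 5 )/25, 1/pi,exp( - 1),sqrt( 3)/3 ] 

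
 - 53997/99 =  -  17999/33 = - 545.42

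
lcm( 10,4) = 20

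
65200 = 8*8150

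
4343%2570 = 1773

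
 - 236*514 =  - 121304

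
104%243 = 104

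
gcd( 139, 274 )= 1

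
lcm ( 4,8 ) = 8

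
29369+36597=65966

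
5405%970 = 555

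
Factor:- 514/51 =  - 2^1*3^( - 1)*17^(- 1)*257^1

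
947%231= 23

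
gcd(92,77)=1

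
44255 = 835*53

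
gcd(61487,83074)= 1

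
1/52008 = 1/52008 = 0.00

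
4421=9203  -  4782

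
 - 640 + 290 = -350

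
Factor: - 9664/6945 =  - 2^6*3^ (- 1) *5^( - 1 )*151^1*463^ ( - 1 )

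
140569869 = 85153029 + 55416840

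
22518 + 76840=99358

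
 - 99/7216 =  - 9/656 = - 0.01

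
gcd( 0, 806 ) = 806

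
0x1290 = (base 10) 4752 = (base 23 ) 8ME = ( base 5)123002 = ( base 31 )4t9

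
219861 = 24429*9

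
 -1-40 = -41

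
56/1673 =8/239 = 0.03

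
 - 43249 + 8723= -34526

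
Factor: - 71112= - 2^3*3^1*2963^1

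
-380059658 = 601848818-981908476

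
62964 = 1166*54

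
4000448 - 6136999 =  - 2136551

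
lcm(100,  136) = 3400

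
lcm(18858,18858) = 18858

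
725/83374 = 725/83374 = 0.01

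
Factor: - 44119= - 44119^1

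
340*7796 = 2650640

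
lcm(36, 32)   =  288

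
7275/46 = 158 + 7/46=158.15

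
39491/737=39491/737 = 53.58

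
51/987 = 17/329 = 0.05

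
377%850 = 377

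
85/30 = 2 + 5/6= 2.83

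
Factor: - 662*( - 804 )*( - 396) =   -  2^5*3^3 *11^1*  67^1*331^1 = -210770208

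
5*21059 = 105295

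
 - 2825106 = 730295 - 3555401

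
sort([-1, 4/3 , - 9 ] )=[ - 9,  -  1, 4/3]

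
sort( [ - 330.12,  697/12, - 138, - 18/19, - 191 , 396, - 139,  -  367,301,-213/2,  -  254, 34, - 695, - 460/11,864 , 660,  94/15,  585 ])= [ - 695,- 367, - 330.12, - 254, - 191, - 139,-138,  -  213/2, - 460/11, - 18/19, 94/15,34,697/12,301,  396, 585, 660, 864 ]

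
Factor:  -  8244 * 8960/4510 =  - 2^9*3^2*7^1*11^( - 1)*41^(-1) * 229^1 =- 7386624/451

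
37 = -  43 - -80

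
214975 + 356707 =571682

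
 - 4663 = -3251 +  - 1412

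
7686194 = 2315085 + 5371109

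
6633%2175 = 108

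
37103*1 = 37103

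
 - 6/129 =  - 2/43 = -0.05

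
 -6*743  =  -4458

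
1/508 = 1/508 = 0.00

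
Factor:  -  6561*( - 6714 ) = 2^1*3^10*373^1 = 44050554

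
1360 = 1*1360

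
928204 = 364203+564001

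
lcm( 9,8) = 72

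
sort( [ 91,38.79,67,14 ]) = [ 14, 38.79, 67, 91 ]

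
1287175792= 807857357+479318435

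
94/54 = 47/27 = 1.74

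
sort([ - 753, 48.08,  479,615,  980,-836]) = [ - 836, - 753, 48.08 , 479, 615,980]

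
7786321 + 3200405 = 10986726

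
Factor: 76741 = 7^1*19^1*577^1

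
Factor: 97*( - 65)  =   - 6305 = - 5^1*13^1*97^1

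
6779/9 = 753+2/9 = 753.22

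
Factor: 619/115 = 5^( - 1)*23^ ( - 1)*619^1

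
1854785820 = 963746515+891039305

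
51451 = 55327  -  3876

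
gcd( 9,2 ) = 1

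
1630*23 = 37490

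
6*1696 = 10176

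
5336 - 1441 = 3895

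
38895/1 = 38895 =38895.00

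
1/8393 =1/8393 = 0.00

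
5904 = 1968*3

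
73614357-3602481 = 70011876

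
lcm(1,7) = 7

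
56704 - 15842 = 40862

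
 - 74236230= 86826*(-855)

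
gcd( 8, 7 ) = 1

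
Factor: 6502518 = 2^1*3^4*11^1*41^1*89^1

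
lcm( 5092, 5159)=392084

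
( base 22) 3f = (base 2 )1010001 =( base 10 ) 81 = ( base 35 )2B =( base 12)69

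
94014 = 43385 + 50629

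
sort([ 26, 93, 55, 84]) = [26,55 , 84, 93 ]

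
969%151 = 63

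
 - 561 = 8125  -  8686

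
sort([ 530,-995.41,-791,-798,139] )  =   [ - 995.41,-798, - 791,139, 530 ] 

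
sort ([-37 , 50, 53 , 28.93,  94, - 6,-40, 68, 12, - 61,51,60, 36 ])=[ - 61, - 40,  -  37,-6 , 12,28.93 , 36,50,51,53,60,  68,94]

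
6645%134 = 79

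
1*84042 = 84042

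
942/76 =12+15/38= 12.39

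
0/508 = 0 = 0.00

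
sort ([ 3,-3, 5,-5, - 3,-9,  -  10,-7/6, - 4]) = [  -  10,-9,  -  5  , - 4, - 3 ,-3 , - 7/6, 3,  5]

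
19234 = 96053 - 76819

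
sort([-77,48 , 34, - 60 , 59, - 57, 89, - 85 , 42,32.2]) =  [-85 ,-77, - 60, - 57,32.2,34,42,48,  59,  89 ] 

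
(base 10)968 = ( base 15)448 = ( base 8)1710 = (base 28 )16G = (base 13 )596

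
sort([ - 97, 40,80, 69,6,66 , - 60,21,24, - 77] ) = [ - 97, - 77, - 60,6, 21,24,  40, 66,  69, 80] 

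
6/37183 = 6/37183 =0.00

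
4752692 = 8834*538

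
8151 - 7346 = 805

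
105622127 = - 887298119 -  - 992920246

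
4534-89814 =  - 85280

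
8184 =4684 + 3500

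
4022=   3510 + 512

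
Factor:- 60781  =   - 7^1*19^1  *  457^1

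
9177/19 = 483 = 483.00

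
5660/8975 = 1132/1795 = 0.63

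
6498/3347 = 6498/3347 = 1.94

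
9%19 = 9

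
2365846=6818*347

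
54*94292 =5091768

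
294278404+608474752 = 902753156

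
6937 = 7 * 991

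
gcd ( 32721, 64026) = 3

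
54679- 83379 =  - 28700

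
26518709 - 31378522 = -4859813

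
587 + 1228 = 1815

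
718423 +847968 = 1566391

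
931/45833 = 931/45833= 0.02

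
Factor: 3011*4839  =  3^1*1613^1*3011^1 =14570229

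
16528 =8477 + 8051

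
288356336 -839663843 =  - 551307507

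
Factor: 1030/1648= 2^( - 3)*5^1 = 5/8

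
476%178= 120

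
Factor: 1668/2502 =2^1*3^ (-1 ) = 2/3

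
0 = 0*633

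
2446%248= 214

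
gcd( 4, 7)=1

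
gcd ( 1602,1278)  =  18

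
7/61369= 1/8767 =0.00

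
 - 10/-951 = 10/951= 0.01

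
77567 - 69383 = 8184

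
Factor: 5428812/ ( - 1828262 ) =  - 2714406/914131 = -2^1*3^1 * 452401^1 * 914131^( - 1)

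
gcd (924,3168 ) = 132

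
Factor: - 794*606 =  - 481164 = - 2^2*3^1*101^1*397^1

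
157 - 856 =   -  699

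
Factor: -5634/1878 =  - 3= -3^1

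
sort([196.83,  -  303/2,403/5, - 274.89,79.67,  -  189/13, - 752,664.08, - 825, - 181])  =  [ - 825, - 752, - 274.89, - 181, - 303/2, -189/13, 79.67,403/5, 196.83, 664.08 ] 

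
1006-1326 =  - 320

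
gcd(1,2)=1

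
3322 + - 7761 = - 4439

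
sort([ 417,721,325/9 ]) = [325/9,417, 721 ] 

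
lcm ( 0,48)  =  0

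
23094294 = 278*83073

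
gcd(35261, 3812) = 953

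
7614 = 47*162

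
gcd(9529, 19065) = 1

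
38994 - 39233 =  - 239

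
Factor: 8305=5^1 * 11^1 *151^1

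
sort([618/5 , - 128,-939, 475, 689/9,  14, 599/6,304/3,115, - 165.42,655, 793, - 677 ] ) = [ - 939,-677 , - 165.42, - 128, 14,689/9,599/6, 304/3, 115,618/5,475,655,793]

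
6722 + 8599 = 15321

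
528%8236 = 528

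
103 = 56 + 47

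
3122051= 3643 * 857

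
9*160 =1440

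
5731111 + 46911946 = 52643057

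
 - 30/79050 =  - 1/2635= -0.00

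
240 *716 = 171840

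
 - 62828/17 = - 3696  +  4/17 = -3695.76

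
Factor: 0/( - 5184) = 0 =0^1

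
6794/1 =6794= 6794.00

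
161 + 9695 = 9856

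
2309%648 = 365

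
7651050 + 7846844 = 15497894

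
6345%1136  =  665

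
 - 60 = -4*15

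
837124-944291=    - 107167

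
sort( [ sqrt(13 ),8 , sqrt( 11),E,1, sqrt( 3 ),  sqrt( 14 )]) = [1,sqrt( 3 ),E,sqrt( 11 ), sqrt( 13 ),  sqrt(14 ), 8 ] 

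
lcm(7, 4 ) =28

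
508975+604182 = 1113157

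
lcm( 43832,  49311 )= 394488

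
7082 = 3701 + 3381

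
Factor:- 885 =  - 3^1 * 5^1 * 59^1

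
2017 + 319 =2336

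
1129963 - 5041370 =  - 3911407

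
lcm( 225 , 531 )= 13275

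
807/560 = 1 + 247/560  =  1.44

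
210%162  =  48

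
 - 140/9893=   -  140/9893 = -0.01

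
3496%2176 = 1320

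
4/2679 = 4/2679=0.00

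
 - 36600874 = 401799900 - 438400774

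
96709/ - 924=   -  105+311/924 = -  104.66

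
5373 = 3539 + 1834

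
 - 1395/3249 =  - 1 + 206/361 = - 0.43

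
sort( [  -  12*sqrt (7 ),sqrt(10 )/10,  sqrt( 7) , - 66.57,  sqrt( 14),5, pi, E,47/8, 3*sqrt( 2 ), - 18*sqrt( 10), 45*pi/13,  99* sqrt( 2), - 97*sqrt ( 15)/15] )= [ - 66.57, - 18*sqrt(10 ), - 12*sqrt(7), - 97*sqrt( 15 )/15 , sqrt( 10)/10,sqrt(7),E, pi, sqrt ( 14), 3*sqrt( 2), 5, 47/8, 45*pi/13, 99  *  sqrt( 2 )]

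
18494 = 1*18494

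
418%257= 161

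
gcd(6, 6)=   6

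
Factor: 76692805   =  5^1*7^1*79^1 *27737^1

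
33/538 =33/538 = 0.06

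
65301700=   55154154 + 10147546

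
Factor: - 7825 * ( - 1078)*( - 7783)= -65652329050= - 2^1*5^2 * 7^2*11^1 * 43^1*181^1*313^1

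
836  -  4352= - 3516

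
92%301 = 92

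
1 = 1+0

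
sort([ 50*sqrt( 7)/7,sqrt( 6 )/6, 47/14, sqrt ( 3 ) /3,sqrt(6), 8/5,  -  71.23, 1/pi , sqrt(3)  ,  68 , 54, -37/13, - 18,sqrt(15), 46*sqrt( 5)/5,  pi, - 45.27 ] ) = [ - 71.23, - 45.27, - 18, - 37/13,  1/pi, sqrt(6 ) /6,sqrt(3)/3, 8/5, sqrt(3), sqrt (6 ), pi, 47/14, sqrt(15 ), 50*sqrt( 7 )/7, 46*sqrt ( 5)/5, 54, 68 ]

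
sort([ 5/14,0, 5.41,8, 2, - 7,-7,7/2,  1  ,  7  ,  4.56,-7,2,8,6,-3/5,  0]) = [  -  7, - 7 , - 7,- 3/5,0,  0,  5/14 , 1,2,2,7/2 , 4.56, 5.41,6, 7, 8, 8] 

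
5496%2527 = 442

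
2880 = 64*45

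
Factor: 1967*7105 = 13975535 = 5^1*7^3*29^1*281^1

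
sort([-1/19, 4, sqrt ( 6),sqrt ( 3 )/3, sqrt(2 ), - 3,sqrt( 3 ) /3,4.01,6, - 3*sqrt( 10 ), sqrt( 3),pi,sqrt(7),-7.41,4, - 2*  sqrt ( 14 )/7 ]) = [ - 3*sqrt( 10 ), - 7.41, - 3,-2*sqrt( 14) /7,  -  1/19, sqrt( 3)/3,sqrt( 3) /3,sqrt( 2),sqrt( 3),sqrt( 6), sqrt( 7),pi,4,4,4.01, 6]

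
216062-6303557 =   -  6087495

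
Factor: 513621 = 3^4*17^1*373^1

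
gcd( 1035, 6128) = 1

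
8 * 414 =3312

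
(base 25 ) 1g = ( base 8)51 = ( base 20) 21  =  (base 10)41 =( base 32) 19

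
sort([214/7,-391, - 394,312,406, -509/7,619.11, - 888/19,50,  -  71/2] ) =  [-394,-391, - 509/7, - 888/19,-71/2,  214/7,50,312,406,619.11]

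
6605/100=66 + 1/20 = 66.05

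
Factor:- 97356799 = -29^1 *157^1*21383^1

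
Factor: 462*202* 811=2^2*3^1 * 7^1*11^1 * 101^1*811^1 = 75685764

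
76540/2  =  38270 = 38270.00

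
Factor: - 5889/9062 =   -  2^( - 1)*3^1*13^1*23^( - 1 )*151^1*197^(  -  1 ) 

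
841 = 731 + 110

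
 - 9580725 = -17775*539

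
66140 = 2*33070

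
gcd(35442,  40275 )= 1611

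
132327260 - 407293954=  - 274966694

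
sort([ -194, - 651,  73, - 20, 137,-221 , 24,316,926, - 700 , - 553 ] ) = [ - 700, - 651, - 553, -221, - 194, - 20,24, 73,137, 316,  926]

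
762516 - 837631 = - 75115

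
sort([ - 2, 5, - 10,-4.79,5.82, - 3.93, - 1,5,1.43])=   [-10,-4.79, - 3.93, - 2, - 1, 1.43 , 5, 5, 5.82]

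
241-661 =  - 420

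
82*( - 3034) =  - 248788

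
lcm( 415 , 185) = 15355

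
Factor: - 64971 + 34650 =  - 3^3 * 1123^1= -  30321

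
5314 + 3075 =8389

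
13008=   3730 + 9278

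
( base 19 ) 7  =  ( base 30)7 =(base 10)7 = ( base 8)7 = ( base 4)13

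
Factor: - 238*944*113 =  - 25387936 = - 2^5*7^1*17^1*59^1 *113^1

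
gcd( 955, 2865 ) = 955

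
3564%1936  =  1628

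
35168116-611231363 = - 576063247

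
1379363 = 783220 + 596143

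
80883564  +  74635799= 155519363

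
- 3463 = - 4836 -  - 1373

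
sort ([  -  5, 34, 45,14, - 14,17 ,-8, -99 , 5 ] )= [ - 99,  -  14,-8, - 5,5,14, 17, 34 , 45 ] 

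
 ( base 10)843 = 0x34b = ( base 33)PI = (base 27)146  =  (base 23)1DF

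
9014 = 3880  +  5134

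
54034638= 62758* 861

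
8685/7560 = 193/168 = 1.15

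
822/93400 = 411/46700 =0.01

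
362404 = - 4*(-90601)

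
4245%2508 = 1737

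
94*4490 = 422060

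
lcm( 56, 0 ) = 0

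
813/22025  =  813/22025 = 0.04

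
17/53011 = 17/53011 = 0.00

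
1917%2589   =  1917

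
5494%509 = 404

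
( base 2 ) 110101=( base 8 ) 65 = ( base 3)1222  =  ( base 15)38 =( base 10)53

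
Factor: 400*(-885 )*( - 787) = 278598000=2^4*3^1 * 5^3*59^1 * 787^1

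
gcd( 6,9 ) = 3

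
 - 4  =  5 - 9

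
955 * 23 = 21965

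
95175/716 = 95175/716 = 132.93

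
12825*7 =89775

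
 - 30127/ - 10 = 3012+ 7/10 = 3012.70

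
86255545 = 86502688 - 247143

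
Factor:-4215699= - 3^3*193^1*809^1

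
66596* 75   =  4994700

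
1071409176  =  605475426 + 465933750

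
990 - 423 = 567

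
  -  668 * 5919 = - 3953892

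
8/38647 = 8/38647=0.00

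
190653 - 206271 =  - 15618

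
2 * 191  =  382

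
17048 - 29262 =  - 12214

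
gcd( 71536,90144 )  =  16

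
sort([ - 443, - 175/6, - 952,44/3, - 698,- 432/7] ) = [-952, - 698, - 443,  -  432/7, - 175/6,44/3 ]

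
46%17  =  12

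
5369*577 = 3097913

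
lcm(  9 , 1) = 9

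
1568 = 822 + 746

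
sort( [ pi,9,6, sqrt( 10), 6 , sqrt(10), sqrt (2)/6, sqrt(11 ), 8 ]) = [ sqrt ( 2 )/6,pi , sqrt(10), sqrt(10)  ,  sqrt(11),6, 6, 8, 9]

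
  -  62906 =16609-79515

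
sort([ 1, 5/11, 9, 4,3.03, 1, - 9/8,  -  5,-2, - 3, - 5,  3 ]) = [ - 5,-5, -3, - 2, - 9/8 , 5/11,1, 1 , 3,  3.03, 4,9]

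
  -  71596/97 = -71596/97 = - 738.10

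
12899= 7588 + 5311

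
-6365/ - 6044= 1 + 321/6044=1.05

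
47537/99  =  480 + 17/99= 480.17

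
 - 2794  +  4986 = 2192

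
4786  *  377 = 1804322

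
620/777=620/777   =  0.80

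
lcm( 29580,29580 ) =29580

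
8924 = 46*194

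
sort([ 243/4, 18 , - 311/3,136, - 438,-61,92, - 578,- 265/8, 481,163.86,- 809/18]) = [-578 , - 438, -311/3 , - 61 , - 809/18, - 265/8, 18,243/4, 92, 136, 163.86 , 481]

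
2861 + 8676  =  11537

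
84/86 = 42/43 = 0.98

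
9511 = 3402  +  6109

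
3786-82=3704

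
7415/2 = 3707 + 1/2 = 3707.50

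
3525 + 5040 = 8565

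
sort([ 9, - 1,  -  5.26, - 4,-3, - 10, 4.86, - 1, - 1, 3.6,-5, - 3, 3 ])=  [ - 10, - 5.26, - 5, - 4,-3, - 3, - 1,  -  1, - 1, 3,3.6, 4.86, 9]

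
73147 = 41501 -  - 31646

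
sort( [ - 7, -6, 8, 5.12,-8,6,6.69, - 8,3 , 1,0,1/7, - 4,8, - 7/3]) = [-8,  -  8,  -  7, - 6,  -  4, - 7/3, 0, 1/7,1, 3, 5.12,6,6.69,8,8]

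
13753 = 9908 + 3845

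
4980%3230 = 1750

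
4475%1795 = 885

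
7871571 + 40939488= 48811059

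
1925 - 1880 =45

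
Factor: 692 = 2^2*173^1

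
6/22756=3/11378 = 0.00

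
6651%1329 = 6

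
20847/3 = 6949  =  6949.00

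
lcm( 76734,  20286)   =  1764882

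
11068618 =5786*1913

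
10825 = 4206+6619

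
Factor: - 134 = -2^1 *67^1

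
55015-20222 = 34793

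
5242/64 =2621/32  =  81.91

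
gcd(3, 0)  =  3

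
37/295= 37/295 = 0.13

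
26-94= - 68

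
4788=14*342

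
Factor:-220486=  - 2^1*7^1*15749^1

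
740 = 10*74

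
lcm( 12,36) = 36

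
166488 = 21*7928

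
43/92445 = 43/92445 = 0.00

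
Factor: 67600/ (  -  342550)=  -2^3*13^1*17^( - 1)*31^ (-1)= -  104/527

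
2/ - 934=-1 + 466/467 = -0.00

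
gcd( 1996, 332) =4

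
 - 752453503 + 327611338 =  - 424842165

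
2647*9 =23823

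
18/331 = 18/331 = 0.05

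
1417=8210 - 6793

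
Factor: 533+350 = 883 = 883^1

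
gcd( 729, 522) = 9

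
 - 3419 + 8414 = 4995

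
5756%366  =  266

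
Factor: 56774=2^1 * 28387^1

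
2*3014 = 6028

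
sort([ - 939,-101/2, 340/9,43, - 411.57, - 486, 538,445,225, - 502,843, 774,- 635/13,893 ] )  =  [-939, - 502,-486,- 411.57,-101/2, - 635/13,340/9,  43,225, 445,538,774,843,893]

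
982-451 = 531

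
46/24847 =46/24847 = 0.00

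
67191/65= 67191/65 =1033.71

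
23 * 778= 17894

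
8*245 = 1960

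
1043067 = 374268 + 668799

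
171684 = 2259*76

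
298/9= 33 + 1/9 = 33.11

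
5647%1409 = 11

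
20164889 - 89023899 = -68859010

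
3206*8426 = 27013756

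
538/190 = 269/95  =  2.83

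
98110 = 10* 9811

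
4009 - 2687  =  1322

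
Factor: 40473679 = 919^1*44041^1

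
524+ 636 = 1160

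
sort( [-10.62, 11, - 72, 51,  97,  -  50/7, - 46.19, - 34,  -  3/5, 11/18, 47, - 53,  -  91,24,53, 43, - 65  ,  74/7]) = [ - 91 ,-72,-65, - 53, - 46.19, - 34, - 10.62, - 50/7, - 3/5,11/18,74/7,11,24,43, 47,51,53,97]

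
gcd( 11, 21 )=1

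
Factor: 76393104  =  2^4 * 3^1*17^2*5507^1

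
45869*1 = 45869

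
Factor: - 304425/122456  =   - 2^( - 3)*3^3*5^2*11^1*41^1*15307^(-1) 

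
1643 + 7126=8769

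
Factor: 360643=131^1*2753^1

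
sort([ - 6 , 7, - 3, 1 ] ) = [ - 6 , - 3, 1, 7 ] 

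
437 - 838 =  - 401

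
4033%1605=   823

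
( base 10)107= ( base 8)153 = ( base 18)5H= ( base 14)79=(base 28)3N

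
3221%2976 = 245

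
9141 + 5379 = 14520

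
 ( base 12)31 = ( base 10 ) 37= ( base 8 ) 45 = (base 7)52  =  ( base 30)17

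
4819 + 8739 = 13558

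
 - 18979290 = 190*( - 99891)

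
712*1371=976152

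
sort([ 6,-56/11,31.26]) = [-56/11, 6, 31.26 ] 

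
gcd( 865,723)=1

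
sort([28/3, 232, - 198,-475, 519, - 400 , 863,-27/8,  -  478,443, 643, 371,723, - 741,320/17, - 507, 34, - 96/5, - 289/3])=[ -741, - 507,-478, - 475, - 400,-198  ,-289/3,  -  96/5, - 27/8,28/3, 320/17, 34, 232,371, 443, 519, 643, 723,863] 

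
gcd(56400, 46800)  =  1200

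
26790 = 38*705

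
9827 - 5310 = 4517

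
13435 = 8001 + 5434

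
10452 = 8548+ 1904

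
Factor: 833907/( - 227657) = - 3^1*233^1 * 251^(-1) * 907^( - 1) * 1193^1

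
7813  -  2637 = 5176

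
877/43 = 20 + 17/43 =20.40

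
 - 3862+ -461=-4323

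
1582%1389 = 193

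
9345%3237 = 2871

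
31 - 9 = 22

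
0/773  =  0 = 0.00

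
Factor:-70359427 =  - 211^1*333457^1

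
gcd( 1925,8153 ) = 1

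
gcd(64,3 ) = 1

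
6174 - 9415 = -3241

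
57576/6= 9596 = 9596.00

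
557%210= 137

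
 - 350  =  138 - 488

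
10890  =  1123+9767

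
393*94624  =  37187232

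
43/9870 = 43/9870=0.00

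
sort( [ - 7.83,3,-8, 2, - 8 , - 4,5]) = [ - 8, - 8,-7.83, - 4,2, 3,5]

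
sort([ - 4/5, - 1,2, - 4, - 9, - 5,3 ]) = [-9,-5, - 4, - 1 , - 4/5, 2,3]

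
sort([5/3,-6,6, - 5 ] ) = [ - 6, - 5, 5/3,6 ] 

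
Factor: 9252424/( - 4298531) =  - 2^3*173^( - 1 )*24847^(-1 )*1156553^1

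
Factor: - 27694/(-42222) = 3^( - 1) * 31^ ( - 1 ) * 61^1=61/93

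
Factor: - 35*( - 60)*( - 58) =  - 2^3*3^1*5^2*7^1* 29^1 = - 121800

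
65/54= 1 +11/54 = 1.20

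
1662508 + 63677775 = 65340283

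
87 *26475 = 2303325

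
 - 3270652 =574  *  ( - 5698) 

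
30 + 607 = 637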